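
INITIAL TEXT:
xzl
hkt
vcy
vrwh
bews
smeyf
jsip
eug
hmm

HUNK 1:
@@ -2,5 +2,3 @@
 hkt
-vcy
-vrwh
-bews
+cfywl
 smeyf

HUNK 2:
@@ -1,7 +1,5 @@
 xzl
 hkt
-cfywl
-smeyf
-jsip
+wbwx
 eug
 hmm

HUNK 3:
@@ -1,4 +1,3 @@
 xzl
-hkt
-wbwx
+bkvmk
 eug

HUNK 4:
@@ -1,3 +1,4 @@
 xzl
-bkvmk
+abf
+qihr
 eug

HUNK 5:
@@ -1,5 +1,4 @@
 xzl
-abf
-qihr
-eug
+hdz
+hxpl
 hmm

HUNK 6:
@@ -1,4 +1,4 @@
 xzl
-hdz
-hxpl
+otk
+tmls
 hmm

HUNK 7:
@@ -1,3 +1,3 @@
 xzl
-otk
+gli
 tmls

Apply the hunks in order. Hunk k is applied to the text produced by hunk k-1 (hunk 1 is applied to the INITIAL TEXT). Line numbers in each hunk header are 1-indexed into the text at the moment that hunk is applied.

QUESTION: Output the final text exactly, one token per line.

Answer: xzl
gli
tmls
hmm

Derivation:
Hunk 1: at line 2 remove [vcy,vrwh,bews] add [cfywl] -> 7 lines: xzl hkt cfywl smeyf jsip eug hmm
Hunk 2: at line 1 remove [cfywl,smeyf,jsip] add [wbwx] -> 5 lines: xzl hkt wbwx eug hmm
Hunk 3: at line 1 remove [hkt,wbwx] add [bkvmk] -> 4 lines: xzl bkvmk eug hmm
Hunk 4: at line 1 remove [bkvmk] add [abf,qihr] -> 5 lines: xzl abf qihr eug hmm
Hunk 5: at line 1 remove [abf,qihr,eug] add [hdz,hxpl] -> 4 lines: xzl hdz hxpl hmm
Hunk 6: at line 1 remove [hdz,hxpl] add [otk,tmls] -> 4 lines: xzl otk tmls hmm
Hunk 7: at line 1 remove [otk] add [gli] -> 4 lines: xzl gli tmls hmm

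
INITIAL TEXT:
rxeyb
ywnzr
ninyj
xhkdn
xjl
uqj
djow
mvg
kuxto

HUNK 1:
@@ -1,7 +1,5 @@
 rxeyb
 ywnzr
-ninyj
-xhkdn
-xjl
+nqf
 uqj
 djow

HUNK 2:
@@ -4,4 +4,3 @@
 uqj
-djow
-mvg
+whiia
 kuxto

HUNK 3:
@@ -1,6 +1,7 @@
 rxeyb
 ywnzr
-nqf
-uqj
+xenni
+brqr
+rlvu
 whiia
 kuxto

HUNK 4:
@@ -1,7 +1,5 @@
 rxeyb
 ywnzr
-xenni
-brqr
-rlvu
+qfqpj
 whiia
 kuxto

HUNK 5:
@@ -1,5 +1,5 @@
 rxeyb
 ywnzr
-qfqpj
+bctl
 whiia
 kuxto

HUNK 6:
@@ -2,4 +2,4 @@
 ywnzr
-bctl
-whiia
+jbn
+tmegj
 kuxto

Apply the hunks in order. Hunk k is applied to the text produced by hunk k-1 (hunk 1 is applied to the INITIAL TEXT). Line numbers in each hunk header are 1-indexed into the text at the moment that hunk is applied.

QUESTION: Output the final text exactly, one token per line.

Hunk 1: at line 1 remove [ninyj,xhkdn,xjl] add [nqf] -> 7 lines: rxeyb ywnzr nqf uqj djow mvg kuxto
Hunk 2: at line 4 remove [djow,mvg] add [whiia] -> 6 lines: rxeyb ywnzr nqf uqj whiia kuxto
Hunk 3: at line 1 remove [nqf,uqj] add [xenni,brqr,rlvu] -> 7 lines: rxeyb ywnzr xenni brqr rlvu whiia kuxto
Hunk 4: at line 1 remove [xenni,brqr,rlvu] add [qfqpj] -> 5 lines: rxeyb ywnzr qfqpj whiia kuxto
Hunk 5: at line 1 remove [qfqpj] add [bctl] -> 5 lines: rxeyb ywnzr bctl whiia kuxto
Hunk 6: at line 2 remove [bctl,whiia] add [jbn,tmegj] -> 5 lines: rxeyb ywnzr jbn tmegj kuxto

Answer: rxeyb
ywnzr
jbn
tmegj
kuxto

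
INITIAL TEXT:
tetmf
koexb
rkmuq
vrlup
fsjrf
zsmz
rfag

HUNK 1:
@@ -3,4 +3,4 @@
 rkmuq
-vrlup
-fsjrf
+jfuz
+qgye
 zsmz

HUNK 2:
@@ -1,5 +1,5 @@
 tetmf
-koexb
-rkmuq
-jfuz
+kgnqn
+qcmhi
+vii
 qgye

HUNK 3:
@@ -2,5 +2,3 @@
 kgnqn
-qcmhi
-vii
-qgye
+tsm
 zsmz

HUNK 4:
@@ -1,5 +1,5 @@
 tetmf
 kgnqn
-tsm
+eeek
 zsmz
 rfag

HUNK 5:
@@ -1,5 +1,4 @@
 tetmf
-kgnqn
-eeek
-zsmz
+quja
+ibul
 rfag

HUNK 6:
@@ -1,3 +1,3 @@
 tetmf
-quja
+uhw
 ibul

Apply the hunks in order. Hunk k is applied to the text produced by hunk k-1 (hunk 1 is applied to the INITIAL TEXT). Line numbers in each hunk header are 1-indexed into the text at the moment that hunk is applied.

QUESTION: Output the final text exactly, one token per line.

Answer: tetmf
uhw
ibul
rfag

Derivation:
Hunk 1: at line 3 remove [vrlup,fsjrf] add [jfuz,qgye] -> 7 lines: tetmf koexb rkmuq jfuz qgye zsmz rfag
Hunk 2: at line 1 remove [koexb,rkmuq,jfuz] add [kgnqn,qcmhi,vii] -> 7 lines: tetmf kgnqn qcmhi vii qgye zsmz rfag
Hunk 3: at line 2 remove [qcmhi,vii,qgye] add [tsm] -> 5 lines: tetmf kgnqn tsm zsmz rfag
Hunk 4: at line 1 remove [tsm] add [eeek] -> 5 lines: tetmf kgnqn eeek zsmz rfag
Hunk 5: at line 1 remove [kgnqn,eeek,zsmz] add [quja,ibul] -> 4 lines: tetmf quja ibul rfag
Hunk 6: at line 1 remove [quja] add [uhw] -> 4 lines: tetmf uhw ibul rfag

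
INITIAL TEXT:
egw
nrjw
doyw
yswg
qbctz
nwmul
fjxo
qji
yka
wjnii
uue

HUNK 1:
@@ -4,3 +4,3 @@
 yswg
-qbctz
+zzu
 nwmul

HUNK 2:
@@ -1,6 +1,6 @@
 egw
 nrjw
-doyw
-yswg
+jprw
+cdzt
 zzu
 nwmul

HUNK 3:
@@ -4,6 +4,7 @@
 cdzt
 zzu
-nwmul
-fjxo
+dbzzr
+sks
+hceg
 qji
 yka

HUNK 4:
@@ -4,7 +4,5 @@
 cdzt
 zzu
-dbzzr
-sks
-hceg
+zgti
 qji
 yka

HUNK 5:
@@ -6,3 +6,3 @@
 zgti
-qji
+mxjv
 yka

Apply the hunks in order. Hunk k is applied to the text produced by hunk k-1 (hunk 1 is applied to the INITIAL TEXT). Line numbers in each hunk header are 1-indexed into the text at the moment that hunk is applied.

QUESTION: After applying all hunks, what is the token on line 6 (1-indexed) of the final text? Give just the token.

Answer: zgti

Derivation:
Hunk 1: at line 4 remove [qbctz] add [zzu] -> 11 lines: egw nrjw doyw yswg zzu nwmul fjxo qji yka wjnii uue
Hunk 2: at line 1 remove [doyw,yswg] add [jprw,cdzt] -> 11 lines: egw nrjw jprw cdzt zzu nwmul fjxo qji yka wjnii uue
Hunk 3: at line 4 remove [nwmul,fjxo] add [dbzzr,sks,hceg] -> 12 lines: egw nrjw jprw cdzt zzu dbzzr sks hceg qji yka wjnii uue
Hunk 4: at line 4 remove [dbzzr,sks,hceg] add [zgti] -> 10 lines: egw nrjw jprw cdzt zzu zgti qji yka wjnii uue
Hunk 5: at line 6 remove [qji] add [mxjv] -> 10 lines: egw nrjw jprw cdzt zzu zgti mxjv yka wjnii uue
Final line 6: zgti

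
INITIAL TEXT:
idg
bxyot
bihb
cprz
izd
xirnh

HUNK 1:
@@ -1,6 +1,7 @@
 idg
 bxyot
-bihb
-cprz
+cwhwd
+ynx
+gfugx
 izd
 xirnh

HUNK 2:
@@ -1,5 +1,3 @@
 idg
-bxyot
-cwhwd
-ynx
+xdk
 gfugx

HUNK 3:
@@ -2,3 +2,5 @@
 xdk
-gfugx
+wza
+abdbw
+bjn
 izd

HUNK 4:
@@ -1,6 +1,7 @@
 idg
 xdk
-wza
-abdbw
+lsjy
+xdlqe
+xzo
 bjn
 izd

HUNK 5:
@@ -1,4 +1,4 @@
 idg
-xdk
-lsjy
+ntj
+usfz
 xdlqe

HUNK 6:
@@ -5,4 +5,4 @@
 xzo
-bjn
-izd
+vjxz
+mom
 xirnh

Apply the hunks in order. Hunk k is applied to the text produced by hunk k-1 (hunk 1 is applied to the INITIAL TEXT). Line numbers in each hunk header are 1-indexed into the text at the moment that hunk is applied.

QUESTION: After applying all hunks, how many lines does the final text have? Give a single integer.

Hunk 1: at line 1 remove [bihb,cprz] add [cwhwd,ynx,gfugx] -> 7 lines: idg bxyot cwhwd ynx gfugx izd xirnh
Hunk 2: at line 1 remove [bxyot,cwhwd,ynx] add [xdk] -> 5 lines: idg xdk gfugx izd xirnh
Hunk 3: at line 2 remove [gfugx] add [wza,abdbw,bjn] -> 7 lines: idg xdk wza abdbw bjn izd xirnh
Hunk 4: at line 1 remove [wza,abdbw] add [lsjy,xdlqe,xzo] -> 8 lines: idg xdk lsjy xdlqe xzo bjn izd xirnh
Hunk 5: at line 1 remove [xdk,lsjy] add [ntj,usfz] -> 8 lines: idg ntj usfz xdlqe xzo bjn izd xirnh
Hunk 6: at line 5 remove [bjn,izd] add [vjxz,mom] -> 8 lines: idg ntj usfz xdlqe xzo vjxz mom xirnh
Final line count: 8

Answer: 8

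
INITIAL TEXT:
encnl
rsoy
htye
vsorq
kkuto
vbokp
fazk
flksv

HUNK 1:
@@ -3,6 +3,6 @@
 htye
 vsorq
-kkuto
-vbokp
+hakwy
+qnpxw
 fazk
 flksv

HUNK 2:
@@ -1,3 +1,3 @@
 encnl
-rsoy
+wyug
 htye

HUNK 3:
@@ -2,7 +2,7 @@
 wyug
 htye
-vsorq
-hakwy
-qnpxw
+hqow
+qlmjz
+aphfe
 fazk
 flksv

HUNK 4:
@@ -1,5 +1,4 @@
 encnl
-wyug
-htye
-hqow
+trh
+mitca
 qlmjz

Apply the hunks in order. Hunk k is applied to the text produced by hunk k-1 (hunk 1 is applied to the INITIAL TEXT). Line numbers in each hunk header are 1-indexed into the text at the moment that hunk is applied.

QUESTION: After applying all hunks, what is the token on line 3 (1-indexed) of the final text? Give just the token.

Answer: mitca

Derivation:
Hunk 1: at line 3 remove [kkuto,vbokp] add [hakwy,qnpxw] -> 8 lines: encnl rsoy htye vsorq hakwy qnpxw fazk flksv
Hunk 2: at line 1 remove [rsoy] add [wyug] -> 8 lines: encnl wyug htye vsorq hakwy qnpxw fazk flksv
Hunk 3: at line 2 remove [vsorq,hakwy,qnpxw] add [hqow,qlmjz,aphfe] -> 8 lines: encnl wyug htye hqow qlmjz aphfe fazk flksv
Hunk 4: at line 1 remove [wyug,htye,hqow] add [trh,mitca] -> 7 lines: encnl trh mitca qlmjz aphfe fazk flksv
Final line 3: mitca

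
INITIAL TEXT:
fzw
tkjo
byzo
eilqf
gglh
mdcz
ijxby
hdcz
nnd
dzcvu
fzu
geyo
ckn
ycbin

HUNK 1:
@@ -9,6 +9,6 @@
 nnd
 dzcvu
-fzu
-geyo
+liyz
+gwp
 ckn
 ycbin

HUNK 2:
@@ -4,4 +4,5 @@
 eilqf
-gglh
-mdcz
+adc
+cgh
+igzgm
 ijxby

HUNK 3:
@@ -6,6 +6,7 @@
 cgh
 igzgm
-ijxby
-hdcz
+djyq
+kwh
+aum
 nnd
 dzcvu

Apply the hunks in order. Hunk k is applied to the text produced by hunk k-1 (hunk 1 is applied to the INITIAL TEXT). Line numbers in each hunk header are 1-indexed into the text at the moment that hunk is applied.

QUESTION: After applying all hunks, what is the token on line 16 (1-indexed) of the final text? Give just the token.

Hunk 1: at line 9 remove [fzu,geyo] add [liyz,gwp] -> 14 lines: fzw tkjo byzo eilqf gglh mdcz ijxby hdcz nnd dzcvu liyz gwp ckn ycbin
Hunk 2: at line 4 remove [gglh,mdcz] add [adc,cgh,igzgm] -> 15 lines: fzw tkjo byzo eilqf adc cgh igzgm ijxby hdcz nnd dzcvu liyz gwp ckn ycbin
Hunk 3: at line 6 remove [ijxby,hdcz] add [djyq,kwh,aum] -> 16 lines: fzw tkjo byzo eilqf adc cgh igzgm djyq kwh aum nnd dzcvu liyz gwp ckn ycbin
Final line 16: ycbin

Answer: ycbin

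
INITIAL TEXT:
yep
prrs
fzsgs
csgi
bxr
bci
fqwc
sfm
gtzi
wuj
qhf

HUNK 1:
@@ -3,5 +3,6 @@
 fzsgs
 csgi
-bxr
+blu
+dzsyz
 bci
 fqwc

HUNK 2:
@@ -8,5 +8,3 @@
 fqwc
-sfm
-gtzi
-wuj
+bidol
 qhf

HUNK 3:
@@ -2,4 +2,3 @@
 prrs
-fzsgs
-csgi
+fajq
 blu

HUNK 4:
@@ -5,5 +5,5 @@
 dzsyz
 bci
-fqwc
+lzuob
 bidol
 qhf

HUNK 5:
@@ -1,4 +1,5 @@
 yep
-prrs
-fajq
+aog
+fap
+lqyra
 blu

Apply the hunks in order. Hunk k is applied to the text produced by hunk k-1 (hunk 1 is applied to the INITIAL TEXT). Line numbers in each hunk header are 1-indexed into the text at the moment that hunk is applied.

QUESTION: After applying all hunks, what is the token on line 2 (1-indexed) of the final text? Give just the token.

Answer: aog

Derivation:
Hunk 1: at line 3 remove [bxr] add [blu,dzsyz] -> 12 lines: yep prrs fzsgs csgi blu dzsyz bci fqwc sfm gtzi wuj qhf
Hunk 2: at line 8 remove [sfm,gtzi,wuj] add [bidol] -> 10 lines: yep prrs fzsgs csgi blu dzsyz bci fqwc bidol qhf
Hunk 3: at line 2 remove [fzsgs,csgi] add [fajq] -> 9 lines: yep prrs fajq blu dzsyz bci fqwc bidol qhf
Hunk 4: at line 5 remove [fqwc] add [lzuob] -> 9 lines: yep prrs fajq blu dzsyz bci lzuob bidol qhf
Hunk 5: at line 1 remove [prrs,fajq] add [aog,fap,lqyra] -> 10 lines: yep aog fap lqyra blu dzsyz bci lzuob bidol qhf
Final line 2: aog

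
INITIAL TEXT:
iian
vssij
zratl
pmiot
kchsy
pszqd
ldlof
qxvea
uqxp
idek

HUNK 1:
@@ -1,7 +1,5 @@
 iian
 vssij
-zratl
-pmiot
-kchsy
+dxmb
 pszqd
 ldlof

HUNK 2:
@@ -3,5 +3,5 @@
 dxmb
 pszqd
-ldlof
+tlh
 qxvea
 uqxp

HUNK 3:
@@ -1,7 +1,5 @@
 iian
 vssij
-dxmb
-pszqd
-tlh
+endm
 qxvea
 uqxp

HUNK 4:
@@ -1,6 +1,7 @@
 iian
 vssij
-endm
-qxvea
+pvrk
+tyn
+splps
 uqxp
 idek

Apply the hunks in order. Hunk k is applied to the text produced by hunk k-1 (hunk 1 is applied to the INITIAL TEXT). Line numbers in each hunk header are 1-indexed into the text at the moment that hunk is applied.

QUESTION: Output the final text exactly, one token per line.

Answer: iian
vssij
pvrk
tyn
splps
uqxp
idek

Derivation:
Hunk 1: at line 1 remove [zratl,pmiot,kchsy] add [dxmb] -> 8 lines: iian vssij dxmb pszqd ldlof qxvea uqxp idek
Hunk 2: at line 3 remove [ldlof] add [tlh] -> 8 lines: iian vssij dxmb pszqd tlh qxvea uqxp idek
Hunk 3: at line 1 remove [dxmb,pszqd,tlh] add [endm] -> 6 lines: iian vssij endm qxvea uqxp idek
Hunk 4: at line 1 remove [endm,qxvea] add [pvrk,tyn,splps] -> 7 lines: iian vssij pvrk tyn splps uqxp idek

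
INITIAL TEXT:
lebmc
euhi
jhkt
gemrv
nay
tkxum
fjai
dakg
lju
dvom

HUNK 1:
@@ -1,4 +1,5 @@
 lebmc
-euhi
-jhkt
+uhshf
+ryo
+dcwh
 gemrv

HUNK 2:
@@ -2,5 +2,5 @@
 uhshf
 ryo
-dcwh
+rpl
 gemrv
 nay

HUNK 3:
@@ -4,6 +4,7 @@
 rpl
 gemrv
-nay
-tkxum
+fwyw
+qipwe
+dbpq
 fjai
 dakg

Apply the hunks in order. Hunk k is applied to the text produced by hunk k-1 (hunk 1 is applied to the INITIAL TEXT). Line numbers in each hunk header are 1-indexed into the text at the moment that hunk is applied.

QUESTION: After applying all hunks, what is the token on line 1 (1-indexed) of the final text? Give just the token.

Hunk 1: at line 1 remove [euhi,jhkt] add [uhshf,ryo,dcwh] -> 11 lines: lebmc uhshf ryo dcwh gemrv nay tkxum fjai dakg lju dvom
Hunk 2: at line 2 remove [dcwh] add [rpl] -> 11 lines: lebmc uhshf ryo rpl gemrv nay tkxum fjai dakg lju dvom
Hunk 3: at line 4 remove [nay,tkxum] add [fwyw,qipwe,dbpq] -> 12 lines: lebmc uhshf ryo rpl gemrv fwyw qipwe dbpq fjai dakg lju dvom
Final line 1: lebmc

Answer: lebmc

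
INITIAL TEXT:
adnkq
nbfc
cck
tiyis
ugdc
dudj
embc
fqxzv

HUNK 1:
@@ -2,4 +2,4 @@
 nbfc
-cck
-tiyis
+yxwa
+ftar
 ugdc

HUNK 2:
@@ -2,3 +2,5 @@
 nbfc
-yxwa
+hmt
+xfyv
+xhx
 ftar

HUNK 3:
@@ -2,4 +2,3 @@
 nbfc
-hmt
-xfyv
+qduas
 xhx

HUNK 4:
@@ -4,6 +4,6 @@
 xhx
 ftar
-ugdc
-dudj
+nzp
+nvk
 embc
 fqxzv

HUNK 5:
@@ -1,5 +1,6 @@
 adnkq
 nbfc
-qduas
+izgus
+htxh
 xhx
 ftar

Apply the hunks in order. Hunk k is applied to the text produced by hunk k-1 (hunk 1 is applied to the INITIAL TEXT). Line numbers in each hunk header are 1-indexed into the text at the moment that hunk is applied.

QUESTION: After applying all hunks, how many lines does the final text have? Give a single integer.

Answer: 10

Derivation:
Hunk 1: at line 2 remove [cck,tiyis] add [yxwa,ftar] -> 8 lines: adnkq nbfc yxwa ftar ugdc dudj embc fqxzv
Hunk 2: at line 2 remove [yxwa] add [hmt,xfyv,xhx] -> 10 lines: adnkq nbfc hmt xfyv xhx ftar ugdc dudj embc fqxzv
Hunk 3: at line 2 remove [hmt,xfyv] add [qduas] -> 9 lines: adnkq nbfc qduas xhx ftar ugdc dudj embc fqxzv
Hunk 4: at line 4 remove [ugdc,dudj] add [nzp,nvk] -> 9 lines: adnkq nbfc qduas xhx ftar nzp nvk embc fqxzv
Hunk 5: at line 1 remove [qduas] add [izgus,htxh] -> 10 lines: adnkq nbfc izgus htxh xhx ftar nzp nvk embc fqxzv
Final line count: 10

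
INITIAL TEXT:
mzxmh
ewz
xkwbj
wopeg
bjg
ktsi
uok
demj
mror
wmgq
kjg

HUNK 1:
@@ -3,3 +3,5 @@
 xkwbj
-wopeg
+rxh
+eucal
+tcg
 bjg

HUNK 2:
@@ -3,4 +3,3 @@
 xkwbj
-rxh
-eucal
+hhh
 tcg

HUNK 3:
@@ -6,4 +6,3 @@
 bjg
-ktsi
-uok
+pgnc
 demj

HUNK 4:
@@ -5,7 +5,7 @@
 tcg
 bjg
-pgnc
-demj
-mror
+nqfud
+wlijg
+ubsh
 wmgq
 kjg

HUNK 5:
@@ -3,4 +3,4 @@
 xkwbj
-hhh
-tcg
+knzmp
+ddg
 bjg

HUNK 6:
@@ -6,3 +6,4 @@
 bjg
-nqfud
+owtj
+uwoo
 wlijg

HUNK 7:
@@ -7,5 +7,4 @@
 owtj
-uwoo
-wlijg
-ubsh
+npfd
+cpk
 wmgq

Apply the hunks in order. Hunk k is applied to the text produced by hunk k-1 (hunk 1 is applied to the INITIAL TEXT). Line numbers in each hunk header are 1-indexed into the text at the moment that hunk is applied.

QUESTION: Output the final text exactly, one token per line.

Hunk 1: at line 3 remove [wopeg] add [rxh,eucal,tcg] -> 13 lines: mzxmh ewz xkwbj rxh eucal tcg bjg ktsi uok demj mror wmgq kjg
Hunk 2: at line 3 remove [rxh,eucal] add [hhh] -> 12 lines: mzxmh ewz xkwbj hhh tcg bjg ktsi uok demj mror wmgq kjg
Hunk 3: at line 6 remove [ktsi,uok] add [pgnc] -> 11 lines: mzxmh ewz xkwbj hhh tcg bjg pgnc demj mror wmgq kjg
Hunk 4: at line 5 remove [pgnc,demj,mror] add [nqfud,wlijg,ubsh] -> 11 lines: mzxmh ewz xkwbj hhh tcg bjg nqfud wlijg ubsh wmgq kjg
Hunk 5: at line 3 remove [hhh,tcg] add [knzmp,ddg] -> 11 lines: mzxmh ewz xkwbj knzmp ddg bjg nqfud wlijg ubsh wmgq kjg
Hunk 6: at line 6 remove [nqfud] add [owtj,uwoo] -> 12 lines: mzxmh ewz xkwbj knzmp ddg bjg owtj uwoo wlijg ubsh wmgq kjg
Hunk 7: at line 7 remove [uwoo,wlijg,ubsh] add [npfd,cpk] -> 11 lines: mzxmh ewz xkwbj knzmp ddg bjg owtj npfd cpk wmgq kjg

Answer: mzxmh
ewz
xkwbj
knzmp
ddg
bjg
owtj
npfd
cpk
wmgq
kjg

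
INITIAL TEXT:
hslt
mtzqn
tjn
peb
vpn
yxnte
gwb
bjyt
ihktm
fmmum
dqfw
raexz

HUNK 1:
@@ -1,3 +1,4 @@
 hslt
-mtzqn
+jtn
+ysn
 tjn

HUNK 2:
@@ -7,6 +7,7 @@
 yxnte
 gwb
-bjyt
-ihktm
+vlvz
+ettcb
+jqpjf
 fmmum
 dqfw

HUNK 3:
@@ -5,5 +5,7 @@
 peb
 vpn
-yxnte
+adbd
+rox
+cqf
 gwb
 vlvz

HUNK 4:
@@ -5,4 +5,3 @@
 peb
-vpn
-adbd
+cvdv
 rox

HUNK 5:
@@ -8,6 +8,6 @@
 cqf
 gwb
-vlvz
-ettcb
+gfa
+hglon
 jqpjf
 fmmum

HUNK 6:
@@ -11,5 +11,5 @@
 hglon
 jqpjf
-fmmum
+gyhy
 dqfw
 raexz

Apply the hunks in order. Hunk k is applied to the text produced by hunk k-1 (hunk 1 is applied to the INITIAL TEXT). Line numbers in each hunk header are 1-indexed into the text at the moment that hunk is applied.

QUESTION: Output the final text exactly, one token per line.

Answer: hslt
jtn
ysn
tjn
peb
cvdv
rox
cqf
gwb
gfa
hglon
jqpjf
gyhy
dqfw
raexz

Derivation:
Hunk 1: at line 1 remove [mtzqn] add [jtn,ysn] -> 13 lines: hslt jtn ysn tjn peb vpn yxnte gwb bjyt ihktm fmmum dqfw raexz
Hunk 2: at line 7 remove [bjyt,ihktm] add [vlvz,ettcb,jqpjf] -> 14 lines: hslt jtn ysn tjn peb vpn yxnte gwb vlvz ettcb jqpjf fmmum dqfw raexz
Hunk 3: at line 5 remove [yxnte] add [adbd,rox,cqf] -> 16 lines: hslt jtn ysn tjn peb vpn adbd rox cqf gwb vlvz ettcb jqpjf fmmum dqfw raexz
Hunk 4: at line 5 remove [vpn,adbd] add [cvdv] -> 15 lines: hslt jtn ysn tjn peb cvdv rox cqf gwb vlvz ettcb jqpjf fmmum dqfw raexz
Hunk 5: at line 8 remove [vlvz,ettcb] add [gfa,hglon] -> 15 lines: hslt jtn ysn tjn peb cvdv rox cqf gwb gfa hglon jqpjf fmmum dqfw raexz
Hunk 6: at line 11 remove [fmmum] add [gyhy] -> 15 lines: hslt jtn ysn tjn peb cvdv rox cqf gwb gfa hglon jqpjf gyhy dqfw raexz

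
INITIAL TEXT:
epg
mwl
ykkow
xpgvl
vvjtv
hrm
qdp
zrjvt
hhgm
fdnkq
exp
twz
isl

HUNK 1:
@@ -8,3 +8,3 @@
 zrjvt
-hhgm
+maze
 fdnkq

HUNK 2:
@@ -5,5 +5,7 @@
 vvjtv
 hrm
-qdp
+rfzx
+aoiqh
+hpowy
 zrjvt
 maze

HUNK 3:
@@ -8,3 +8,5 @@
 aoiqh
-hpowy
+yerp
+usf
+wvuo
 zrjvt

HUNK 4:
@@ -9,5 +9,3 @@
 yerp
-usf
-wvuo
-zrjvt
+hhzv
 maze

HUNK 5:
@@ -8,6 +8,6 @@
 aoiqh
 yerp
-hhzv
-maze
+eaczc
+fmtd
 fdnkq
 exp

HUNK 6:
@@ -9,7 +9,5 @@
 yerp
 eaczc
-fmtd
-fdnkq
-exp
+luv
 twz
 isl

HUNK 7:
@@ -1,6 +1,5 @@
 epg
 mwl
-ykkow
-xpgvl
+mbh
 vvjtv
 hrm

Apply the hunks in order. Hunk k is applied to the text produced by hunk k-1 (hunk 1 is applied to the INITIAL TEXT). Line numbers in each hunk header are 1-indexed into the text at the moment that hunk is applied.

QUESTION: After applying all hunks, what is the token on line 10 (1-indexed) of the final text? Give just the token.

Hunk 1: at line 8 remove [hhgm] add [maze] -> 13 lines: epg mwl ykkow xpgvl vvjtv hrm qdp zrjvt maze fdnkq exp twz isl
Hunk 2: at line 5 remove [qdp] add [rfzx,aoiqh,hpowy] -> 15 lines: epg mwl ykkow xpgvl vvjtv hrm rfzx aoiqh hpowy zrjvt maze fdnkq exp twz isl
Hunk 3: at line 8 remove [hpowy] add [yerp,usf,wvuo] -> 17 lines: epg mwl ykkow xpgvl vvjtv hrm rfzx aoiqh yerp usf wvuo zrjvt maze fdnkq exp twz isl
Hunk 4: at line 9 remove [usf,wvuo,zrjvt] add [hhzv] -> 15 lines: epg mwl ykkow xpgvl vvjtv hrm rfzx aoiqh yerp hhzv maze fdnkq exp twz isl
Hunk 5: at line 8 remove [hhzv,maze] add [eaczc,fmtd] -> 15 lines: epg mwl ykkow xpgvl vvjtv hrm rfzx aoiqh yerp eaczc fmtd fdnkq exp twz isl
Hunk 6: at line 9 remove [fmtd,fdnkq,exp] add [luv] -> 13 lines: epg mwl ykkow xpgvl vvjtv hrm rfzx aoiqh yerp eaczc luv twz isl
Hunk 7: at line 1 remove [ykkow,xpgvl] add [mbh] -> 12 lines: epg mwl mbh vvjtv hrm rfzx aoiqh yerp eaczc luv twz isl
Final line 10: luv

Answer: luv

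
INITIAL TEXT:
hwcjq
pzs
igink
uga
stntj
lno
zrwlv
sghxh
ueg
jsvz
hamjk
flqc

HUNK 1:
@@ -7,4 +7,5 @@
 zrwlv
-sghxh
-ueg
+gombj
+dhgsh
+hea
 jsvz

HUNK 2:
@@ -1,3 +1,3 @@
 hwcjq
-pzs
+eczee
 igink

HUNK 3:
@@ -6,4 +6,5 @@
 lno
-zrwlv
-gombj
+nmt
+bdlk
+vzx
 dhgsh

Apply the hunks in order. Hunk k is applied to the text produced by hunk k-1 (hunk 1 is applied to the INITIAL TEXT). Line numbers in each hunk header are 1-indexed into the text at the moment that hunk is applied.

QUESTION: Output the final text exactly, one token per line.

Hunk 1: at line 7 remove [sghxh,ueg] add [gombj,dhgsh,hea] -> 13 lines: hwcjq pzs igink uga stntj lno zrwlv gombj dhgsh hea jsvz hamjk flqc
Hunk 2: at line 1 remove [pzs] add [eczee] -> 13 lines: hwcjq eczee igink uga stntj lno zrwlv gombj dhgsh hea jsvz hamjk flqc
Hunk 3: at line 6 remove [zrwlv,gombj] add [nmt,bdlk,vzx] -> 14 lines: hwcjq eczee igink uga stntj lno nmt bdlk vzx dhgsh hea jsvz hamjk flqc

Answer: hwcjq
eczee
igink
uga
stntj
lno
nmt
bdlk
vzx
dhgsh
hea
jsvz
hamjk
flqc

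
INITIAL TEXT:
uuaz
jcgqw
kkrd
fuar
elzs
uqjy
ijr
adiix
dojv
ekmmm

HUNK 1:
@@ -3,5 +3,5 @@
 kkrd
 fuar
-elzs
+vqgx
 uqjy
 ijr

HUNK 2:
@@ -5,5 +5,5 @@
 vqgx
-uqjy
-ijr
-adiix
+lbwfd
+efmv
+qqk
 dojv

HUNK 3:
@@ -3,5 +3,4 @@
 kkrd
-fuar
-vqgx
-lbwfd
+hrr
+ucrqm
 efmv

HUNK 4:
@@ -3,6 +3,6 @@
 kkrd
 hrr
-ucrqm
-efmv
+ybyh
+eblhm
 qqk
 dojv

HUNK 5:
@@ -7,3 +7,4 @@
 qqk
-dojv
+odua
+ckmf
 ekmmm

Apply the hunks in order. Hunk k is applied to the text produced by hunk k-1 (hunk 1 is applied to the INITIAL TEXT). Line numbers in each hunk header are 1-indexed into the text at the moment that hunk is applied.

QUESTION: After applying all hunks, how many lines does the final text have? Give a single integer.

Answer: 10

Derivation:
Hunk 1: at line 3 remove [elzs] add [vqgx] -> 10 lines: uuaz jcgqw kkrd fuar vqgx uqjy ijr adiix dojv ekmmm
Hunk 2: at line 5 remove [uqjy,ijr,adiix] add [lbwfd,efmv,qqk] -> 10 lines: uuaz jcgqw kkrd fuar vqgx lbwfd efmv qqk dojv ekmmm
Hunk 3: at line 3 remove [fuar,vqgx,lbwfd] add [hrr,ucrqm] -> 9 lines: uuaz jcgqw kkrd hrr ucrqm efmv qqk dojv ekmmm
Hunk 4: at line 3 remove [ucrqm,efmv] add [ybyh,eblhm] -> 9 lines: uuaz jcgqw kkrd hrr ybyh eblhm qqk dojv ekmmm
Hunk 5: at line 7 remove [dojv] add [odua,ckmf] -> 10 lines: uuaz jcgqw kkrd hrr ybyh eblhm qqk odua ckmf ekmmm
Final line count: 10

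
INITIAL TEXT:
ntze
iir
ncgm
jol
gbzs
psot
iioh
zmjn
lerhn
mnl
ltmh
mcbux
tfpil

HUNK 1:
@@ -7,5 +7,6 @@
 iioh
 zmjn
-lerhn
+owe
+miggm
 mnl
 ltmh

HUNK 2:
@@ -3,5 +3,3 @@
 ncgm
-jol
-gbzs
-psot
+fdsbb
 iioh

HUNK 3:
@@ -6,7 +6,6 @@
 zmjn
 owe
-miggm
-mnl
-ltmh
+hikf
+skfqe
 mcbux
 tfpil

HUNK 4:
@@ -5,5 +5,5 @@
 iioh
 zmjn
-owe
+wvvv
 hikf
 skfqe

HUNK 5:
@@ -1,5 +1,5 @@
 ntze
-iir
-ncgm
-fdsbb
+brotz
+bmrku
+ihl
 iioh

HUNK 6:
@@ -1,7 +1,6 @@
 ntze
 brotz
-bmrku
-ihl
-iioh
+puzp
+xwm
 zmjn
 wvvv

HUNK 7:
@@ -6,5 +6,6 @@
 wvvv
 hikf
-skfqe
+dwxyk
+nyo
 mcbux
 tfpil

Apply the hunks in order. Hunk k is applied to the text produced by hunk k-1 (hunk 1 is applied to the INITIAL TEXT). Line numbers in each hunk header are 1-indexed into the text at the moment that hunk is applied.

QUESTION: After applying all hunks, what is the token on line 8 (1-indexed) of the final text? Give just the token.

Hunk 1: at line 7 remove [lerhn] add [owe,miggm] -> 14 lines: ntze iir ncgm jol gbzs psot iioh zmjn owe miggm mnl ltmh mcbux tfpil
Hunk 2: at line 3 remove [jol,gbzs,psot] add [fdsbb] -> 12 lines: ntze iir ncgm fdsbb iioh zmjn owe miggm mnl ltmh mcbux tfpil
Hunk 3: at line 6 remove [miggm,mnl,ltmh] add [hikf,skfqe] -> 11 lines: ntze iir ncgm fdsbb iioh zmjn owe hikf skfqe mcbux tfpil
Hunk 4: at line 5 remove [owe] add [wvvv] -> 11 lines: ntze iir ncgm fdsbb iioh zmjn wvvv hikf skfqe mcbux tfpil
Hunk 5: at line 1 remove [iir,ncgm,fdsbb] add [brotz,bmrku,ihl] -> 11 lines: ntze brotz bmrku ihl iioh zmjn wvvv hikf skfqe mcbux tfpil
Hunk 6: at line 1 remove [bmrku,ihl,iioh] add [puzp,xwm] -> 10 lines: ntze brotz puzp xwm zmjn wvvv hikf skfqe mcbux tfpil
Hunk 7: at line 6 remove [skfqe] add [dwxyk,nyo] -> 11 lines: ntze brotz puzp xwm zmjn wvvv hikf dwxyk nyo mcbux tfpil
Final line 8: dwxyk

Answer: dwxyk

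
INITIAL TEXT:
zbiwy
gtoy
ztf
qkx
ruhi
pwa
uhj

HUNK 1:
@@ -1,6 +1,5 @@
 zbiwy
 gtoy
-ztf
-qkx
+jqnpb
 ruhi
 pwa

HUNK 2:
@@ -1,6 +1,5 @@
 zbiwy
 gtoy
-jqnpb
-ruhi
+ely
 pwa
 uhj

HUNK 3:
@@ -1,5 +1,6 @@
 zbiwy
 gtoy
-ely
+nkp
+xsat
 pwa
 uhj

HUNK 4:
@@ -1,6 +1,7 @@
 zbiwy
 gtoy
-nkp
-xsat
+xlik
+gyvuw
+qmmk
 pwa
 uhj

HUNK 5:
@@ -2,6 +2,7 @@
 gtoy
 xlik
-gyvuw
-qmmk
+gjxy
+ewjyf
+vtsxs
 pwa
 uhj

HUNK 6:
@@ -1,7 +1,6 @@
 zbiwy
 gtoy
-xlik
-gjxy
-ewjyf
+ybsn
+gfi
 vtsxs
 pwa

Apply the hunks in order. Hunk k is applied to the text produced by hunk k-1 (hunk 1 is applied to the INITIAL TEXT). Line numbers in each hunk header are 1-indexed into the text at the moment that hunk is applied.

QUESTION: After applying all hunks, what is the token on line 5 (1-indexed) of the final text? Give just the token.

Answer: vtsxs

Derivation:
Hunk 1: at line 1 remove [ztf,qkx] add [jqnpb] -> 6 lines: zbiwy gtoy jqnpb ruhi pwa uhj
Hunk 2: at line 1 remove [jqnpb,ruhi] add [ely] -> 5 lines: zbiwy gtoy ely pwa uhj
Hunk 3: at line 1 remove [ely] add [nkp,xsat] -> 6 lines: zbiwy gtoy nkp xsat pwa uhj
Hunk 4: at line 1 remove [nkp,xsat] add [xlik,gyvuw,qmmk] -> 7 lines: zbiwy gtoy xlik gyvuw qmmk pwa uhj
Hunk 5: at line 2 remove [gyvuw,qmmk] add [gjxy,ewjyf,vtsxs] -> 8 lines: zbiwy gtoy xlik gjxy ewjyf vtsxs pwa uhj
Hunk 6: at line 1 remove [xlik,gjxy,ewjyf] add [ybsn,gfi] -> 7 lines: zbiwy gtoy ybsn gfi vtsxs pwa uhj
Final line 5: vtsxs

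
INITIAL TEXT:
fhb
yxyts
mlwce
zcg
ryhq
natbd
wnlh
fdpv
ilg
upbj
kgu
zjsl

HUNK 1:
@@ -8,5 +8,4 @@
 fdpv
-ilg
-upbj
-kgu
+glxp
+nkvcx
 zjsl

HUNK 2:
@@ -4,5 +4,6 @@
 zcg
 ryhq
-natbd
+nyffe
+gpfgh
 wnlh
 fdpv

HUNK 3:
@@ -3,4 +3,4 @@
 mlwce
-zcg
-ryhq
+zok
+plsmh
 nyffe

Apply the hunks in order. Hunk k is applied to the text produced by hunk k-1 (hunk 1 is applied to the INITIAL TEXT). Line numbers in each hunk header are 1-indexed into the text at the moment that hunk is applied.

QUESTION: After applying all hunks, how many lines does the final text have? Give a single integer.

Hunk 1: at line 8 remove [ilg,upbj,kgu] add [glxp,nkvcx] -> 11 lines: fhb yxyts mlwce zcg ryhq natbd wnlh fdpv glxp nkvcx zjsl
Hunk 2: at line 4 remove [natbd] add [nyffe,gpfgh] -> 12 lines: fhb yxyts mlwce zcg ryhq nyffe gpfgh wnlh fdpv glxp nkvcx zjsl
Hunk 3: at line 3 remove [zcg,ryhq] add [zok,plsmh] -> 12 lines: fhb yxyts mlwce zok plsmh nyffe gpfgh wnlh fdpv glxp nkvcx zjsl
Final line count: 12

Answer: 12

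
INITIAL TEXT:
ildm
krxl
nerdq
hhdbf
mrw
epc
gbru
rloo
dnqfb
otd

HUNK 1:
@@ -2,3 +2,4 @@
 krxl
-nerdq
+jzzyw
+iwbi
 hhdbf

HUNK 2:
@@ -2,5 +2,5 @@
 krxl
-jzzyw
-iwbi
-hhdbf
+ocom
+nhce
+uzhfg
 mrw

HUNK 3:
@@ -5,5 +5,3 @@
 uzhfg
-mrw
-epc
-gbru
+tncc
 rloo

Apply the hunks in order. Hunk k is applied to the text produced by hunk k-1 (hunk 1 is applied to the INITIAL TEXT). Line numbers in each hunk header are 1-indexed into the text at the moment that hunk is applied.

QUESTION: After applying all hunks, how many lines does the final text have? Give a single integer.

Hunk 1: at line 2 remove [nerdq] add [jzzyw,iwbi] -> 11 lines: ildm krxl jzzyw iwbi hhdbf mrw epc gbru rloo dnqfb otd
Hunk 2: at line 2 remove [jzzyw,iwbi,hhdbf] add [ocom,nhce,uzhfg] -> 11 lines: ildm krxl ocom nhce uzhfg mrw epc gbru rloo dnqfb otd
Hunk 3: at line 5 remove [mrw,epc,gbru] add [tncc] -> 9 lines: ildm krxl ocom nhce uzhfg tncc rloo dnqfb otd
Final line count: 9

Answer: 9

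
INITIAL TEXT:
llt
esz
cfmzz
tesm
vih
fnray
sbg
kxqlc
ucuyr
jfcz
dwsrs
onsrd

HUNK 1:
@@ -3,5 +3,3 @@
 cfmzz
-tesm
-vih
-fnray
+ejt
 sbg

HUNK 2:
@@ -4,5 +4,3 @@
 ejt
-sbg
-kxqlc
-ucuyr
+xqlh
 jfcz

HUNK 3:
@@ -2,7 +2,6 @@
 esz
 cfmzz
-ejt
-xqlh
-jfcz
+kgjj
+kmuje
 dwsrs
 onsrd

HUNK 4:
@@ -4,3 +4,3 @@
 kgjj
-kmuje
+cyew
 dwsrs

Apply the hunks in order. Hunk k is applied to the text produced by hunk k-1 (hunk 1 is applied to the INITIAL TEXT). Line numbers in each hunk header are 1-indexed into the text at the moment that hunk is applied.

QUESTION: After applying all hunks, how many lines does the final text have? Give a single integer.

Answer: 7

Derivation:
Hunk 1: at line 3 remove [tesm,vih,fnray] add [ejt] -> 10 lines: llt esz cfmzz ejt sbg kxqlc ucuyr jfcz dwsrs onsrd
Hunk 2: at line 4 remove [sbg,kxqlc,ucuyr] add [xqlh] -> 8 lines: llt esz cfmzz ejt xqlh jfcz dwsrs onsrd
Hunk 3: at line 2 remove [ejt,xqlh,jfcz] add [kgjj,kmuje] -> 7 lines: llt esz cfmzz kgjj kmuje dwsrs onsrd
Hunk 4: at line 4 remove [kmuje] add [cyew] -> 7 lines: llt esz cfmzz kgjj cyew dwsrs onsrd
Final line count: 7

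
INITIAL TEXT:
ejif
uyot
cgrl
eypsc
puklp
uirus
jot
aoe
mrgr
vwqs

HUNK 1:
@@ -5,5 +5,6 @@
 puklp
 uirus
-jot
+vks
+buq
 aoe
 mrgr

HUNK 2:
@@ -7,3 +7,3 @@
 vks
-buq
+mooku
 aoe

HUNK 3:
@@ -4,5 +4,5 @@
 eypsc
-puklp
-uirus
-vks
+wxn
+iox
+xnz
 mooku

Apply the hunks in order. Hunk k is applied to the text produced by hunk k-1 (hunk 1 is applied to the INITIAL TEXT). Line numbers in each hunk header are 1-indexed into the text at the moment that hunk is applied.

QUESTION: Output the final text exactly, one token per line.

Answer: ejif
uyot
cgrl
eypsc
wxn
iox
xnz
mooku
aoe
mrgr
vwqs

Derivation:
Hunk 1: at line 5 remove [jot] add [vks,buq] -> 11 lines: ejif uyot cgrl eypsc puklp uirus vks buq aoe mrgr vwqs
Hunk 2: at line 7 remove [buq] add [mooku] -> 11 lines: ejif uyot cgrl eypsc puklp uirus vks mooku aoe mrgr vwqs
Hunk 3: at line 4 remove [puklp,uirus,vks] add [wxn,iox,xnz] -> 11 lines: ejif uyot cgrl eypsc wxn iox xnz mooku aoe mrgr vwqs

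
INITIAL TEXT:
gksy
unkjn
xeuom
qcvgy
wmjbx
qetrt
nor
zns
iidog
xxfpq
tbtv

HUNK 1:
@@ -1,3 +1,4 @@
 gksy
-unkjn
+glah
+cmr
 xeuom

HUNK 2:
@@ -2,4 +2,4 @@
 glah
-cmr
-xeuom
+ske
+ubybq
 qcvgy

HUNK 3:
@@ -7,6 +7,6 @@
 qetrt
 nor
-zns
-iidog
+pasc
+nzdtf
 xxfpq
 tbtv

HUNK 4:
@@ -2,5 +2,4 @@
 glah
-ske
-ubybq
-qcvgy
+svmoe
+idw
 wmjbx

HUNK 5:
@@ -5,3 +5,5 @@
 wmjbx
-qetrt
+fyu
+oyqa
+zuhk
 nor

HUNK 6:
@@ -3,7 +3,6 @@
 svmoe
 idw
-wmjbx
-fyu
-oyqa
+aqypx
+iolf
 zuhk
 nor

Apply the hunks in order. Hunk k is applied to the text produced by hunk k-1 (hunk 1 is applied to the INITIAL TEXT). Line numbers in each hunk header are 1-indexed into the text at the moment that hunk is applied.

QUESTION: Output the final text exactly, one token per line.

Answer: gksy
glah
svmoe
idw
aqypx
iolf
zuhk
nor
pasc
nzdtf
xxfpq
tbtv

Derivation:
Hunk 1: at line 1 remove [unkjn] add [glah,cmr] -> 12 lines: gksy glah cmr xeuom qcvgy wmjbx qetrt nor zns iidog xxfpq tbtv
Hunk 2: at line 2 remove [cmr,xeuom] add [ske,ubybq] -> 12 lines: gksy glah ske ubybq qcvgy wmjbx qetrt nor zns iidog xxfpq tbtv
Hunk 3: at line 7 remove [zns,iidog] add [pasc,nzdtf] -> 12 lines: gksy glah ske ubybq qcvgy wmjbx qetrt nor pasc nzdtf xxfpq tbtv
Hunk 4: at line 2 remove [ske,ubybq,qcvgy] add [svmoe,idw] -> 11 lines: gksy glah svmoe idw wmjbx qetrt nor pasc nzdtf xxfpq tbtv
Hunk 5: at line 5 remove [qetrt] add [fyu,oyqa,zuhk] -> 13 lines: gksy glah svmoe idw wmjbx fyu oyqa zuhk nor pasc nzdtf xxfpq tbtv
Hunk 6: at line 3 remove [wmjbx,fyu,oyqa] add [aqypx,iolf] -> 12 lines: gksy glah svmoe idw aqypx iolf zuhk nor pasc nzdtf xxfpq tbtv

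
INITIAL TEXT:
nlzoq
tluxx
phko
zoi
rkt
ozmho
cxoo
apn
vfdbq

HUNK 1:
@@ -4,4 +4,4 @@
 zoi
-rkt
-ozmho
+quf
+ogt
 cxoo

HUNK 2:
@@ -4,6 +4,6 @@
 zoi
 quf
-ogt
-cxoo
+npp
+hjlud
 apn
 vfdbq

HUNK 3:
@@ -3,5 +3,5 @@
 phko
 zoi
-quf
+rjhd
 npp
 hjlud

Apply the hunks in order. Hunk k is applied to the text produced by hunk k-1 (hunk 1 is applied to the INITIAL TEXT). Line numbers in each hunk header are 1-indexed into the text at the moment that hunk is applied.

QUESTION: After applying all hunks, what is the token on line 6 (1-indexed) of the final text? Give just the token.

Hunk 1: at line 4 remove [rkt,ozmho] add [quf,ogt] -> 9 lines: nlzoq tluxx phko zoi quf ogt cxoo apn vfdbq
Hunk 2: at line 4 remove [ogt,cxoo] add [npp,hjlud] -> 9 lines: nlzoq tluxx phko zoi quf npp hjlud apn vfdbq
Hunk 3: at line 3 remove [quf] add [rjhd] -> 9 lines: nlzoq tluxx phko zoi rjhd npp hjlud apn vfdbq
Final line 6: npp

Answer: npp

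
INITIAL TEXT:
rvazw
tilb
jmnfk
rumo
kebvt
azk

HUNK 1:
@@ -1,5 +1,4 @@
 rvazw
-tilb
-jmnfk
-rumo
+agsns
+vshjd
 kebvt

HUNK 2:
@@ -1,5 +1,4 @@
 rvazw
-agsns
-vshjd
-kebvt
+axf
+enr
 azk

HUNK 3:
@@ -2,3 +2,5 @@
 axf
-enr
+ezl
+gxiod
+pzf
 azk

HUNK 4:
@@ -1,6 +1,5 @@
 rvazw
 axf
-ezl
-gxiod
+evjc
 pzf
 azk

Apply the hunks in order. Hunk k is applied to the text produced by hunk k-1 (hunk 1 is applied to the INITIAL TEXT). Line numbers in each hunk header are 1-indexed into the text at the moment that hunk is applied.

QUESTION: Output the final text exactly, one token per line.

Hunk 1: at line 1 remove [tilb,jmnfk,rumo] add [agsns,vshjd] -> 5 lines: rvazw agsns vshjd kebvt azk
Hunk 2: at line 1 remove [agsns,vshjd,kebvt] add [axf,enr] -> 4 lines: rvazw axf enr azk
Hunk 3: at line 2 remove [enr] add [ezl,gxiod,pzf] -> 6 lines: rvazw axf ezl gxiod pzf azk
Hunk 4: at line 1 remove [ezl,gxiod] add [evjc] -> 5 lines: rvazw axf evjc pzf azk

Answer: rvazw
axf
evjc
pzf
azk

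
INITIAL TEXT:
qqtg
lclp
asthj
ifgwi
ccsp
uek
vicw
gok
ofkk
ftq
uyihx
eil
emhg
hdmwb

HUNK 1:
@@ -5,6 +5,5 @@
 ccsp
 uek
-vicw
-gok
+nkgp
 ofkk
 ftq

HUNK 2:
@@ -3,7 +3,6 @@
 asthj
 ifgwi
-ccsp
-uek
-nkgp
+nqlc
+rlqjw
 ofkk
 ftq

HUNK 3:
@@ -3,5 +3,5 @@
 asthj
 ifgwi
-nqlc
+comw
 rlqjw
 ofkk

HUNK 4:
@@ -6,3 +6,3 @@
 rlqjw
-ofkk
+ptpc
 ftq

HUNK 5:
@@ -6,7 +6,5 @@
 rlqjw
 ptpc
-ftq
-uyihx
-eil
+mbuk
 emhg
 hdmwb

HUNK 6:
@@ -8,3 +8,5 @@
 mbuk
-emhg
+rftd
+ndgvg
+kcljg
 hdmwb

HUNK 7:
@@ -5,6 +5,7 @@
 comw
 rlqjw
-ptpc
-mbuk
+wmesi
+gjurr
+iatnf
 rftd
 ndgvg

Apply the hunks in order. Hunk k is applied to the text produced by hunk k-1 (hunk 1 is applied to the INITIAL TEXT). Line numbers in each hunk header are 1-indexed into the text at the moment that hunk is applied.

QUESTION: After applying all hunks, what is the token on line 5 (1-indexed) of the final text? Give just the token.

Answer: comw

Derivation:
Hunk 1: at line 5 remove [vicw,gok] add [nkgp] -> 13 lines: qqtg lclp asthj ifgwi ccsp uek nkgp ofkk ftq uyihx eil emhg hdmwb
Hunk 2: at line 3 remove [ccsp,uek,nkgp] add [nqlc,rlqjw] -> 12 lines: qqtg lclp asthj ifgwi nqlc rlqjw ofkk ftq uyihx eil emhg hdmwb
Hunk 3: at line 3 remove [nqlc] add [comw] -> 12 lines: qqtg lclp asthj ifgwi comw rlqjw ofkk ftq uyihx eil emhg hdmwb
Hunk 4: at line 6 remove [ofkk] add [ptpc] -> 12 lines: qqtg lclp asthj ifgwi comw rlqjw ptpc ftq uyihx eil emhg hdmwb
Hunk 5: at line 6 remove [ftq,uyihx,eil] add [mbuk] -> 10 lines: qqtg lclp asthj ifgwi comw rlqjw ptpc mbuk emhg hdmwb
Hunk 6: at line 8 remove [emhg] add [rftd,ndgvg,kcljg] -> 12 lines: qqtg lclp asthj ifgwi comw rlqjw ptpc mbuk rftd ndgvg kcljg hdmwb
Hunk 7: at line 5 remove [ptpc,mbuk] add [wmesi,gjurr,iatnf] -> 13 lines: qqtg lclp asthj ifgwi comw rlqjw wmesi gjurr iatnf rftd ndgvg kcljg hdmwb
Final line 5: comw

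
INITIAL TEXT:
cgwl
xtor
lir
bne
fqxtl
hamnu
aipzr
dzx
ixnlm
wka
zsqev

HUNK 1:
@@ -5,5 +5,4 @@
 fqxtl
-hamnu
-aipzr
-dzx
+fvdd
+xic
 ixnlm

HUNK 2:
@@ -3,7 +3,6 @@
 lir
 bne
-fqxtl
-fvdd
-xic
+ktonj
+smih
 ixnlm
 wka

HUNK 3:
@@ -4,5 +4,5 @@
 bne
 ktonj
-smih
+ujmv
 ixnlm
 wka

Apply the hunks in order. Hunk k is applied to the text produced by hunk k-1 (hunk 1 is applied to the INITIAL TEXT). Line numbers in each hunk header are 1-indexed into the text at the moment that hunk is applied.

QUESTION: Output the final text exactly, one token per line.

Hunk 1: at line 5 remove [hamnu,aipzr,dzx] add [fvdd,xic] -> 10 lines: cgwl xtor lir bne fqxtl fvdd xic ixnlm wka zsqev
Hunk 2: at line 3 remove [fqxtl,fvdd,xic] add [ktonj,smih] -> 9 lines: cgwl xtor lir bne ktonj smih ixnlm wka zsqev
Hunk 3: at line 4 remove [smih] add [ujmv] -> 9 lines: cgwl xtor lir bne ktonj ujmv ixnlm wka zsqev

Answer: cgwl
xtor
lir
bne
ktonj
ujmv
ixnlm
wka
zsqev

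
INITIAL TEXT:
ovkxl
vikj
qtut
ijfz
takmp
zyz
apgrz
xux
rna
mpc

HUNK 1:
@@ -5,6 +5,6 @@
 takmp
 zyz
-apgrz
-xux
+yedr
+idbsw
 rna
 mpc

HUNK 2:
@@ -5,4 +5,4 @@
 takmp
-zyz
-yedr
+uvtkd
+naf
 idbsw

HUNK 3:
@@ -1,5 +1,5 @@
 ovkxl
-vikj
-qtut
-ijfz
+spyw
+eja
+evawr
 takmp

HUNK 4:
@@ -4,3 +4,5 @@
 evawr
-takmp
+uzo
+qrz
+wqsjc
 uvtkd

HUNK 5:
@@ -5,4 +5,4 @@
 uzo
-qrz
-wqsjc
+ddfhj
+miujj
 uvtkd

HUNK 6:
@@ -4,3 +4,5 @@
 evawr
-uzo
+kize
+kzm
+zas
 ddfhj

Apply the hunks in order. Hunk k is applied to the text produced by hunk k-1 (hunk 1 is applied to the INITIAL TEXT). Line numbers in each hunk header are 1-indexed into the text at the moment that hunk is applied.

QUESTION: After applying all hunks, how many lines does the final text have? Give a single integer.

Hunk 1: at line 5 remove [apgrz,xux] add [yedr,idbsw] -> 10 lines: ovkxl vikj qtut ijfz takmp zyz yedr idbsw rna mpc
Hunk 2: at line 5 remove [zyz,yedr] add [uvtkd,naf] -> 10 lines: ovkxl vikj qtut ijfz takmp uvtkd naf idbsw rna mpc
Hunk 3: at line 1 remove [vikj,qtut,ijfz] add [spyw,eja,evawr] -> 10 lines: ovkxl spyw eja evawr takmp uvtkd naf idbsw rna mpc
Hunk 4: at line 4 remove [takmp] add [uzo,qrz,wqsjc] -> 12 lines: ovkxl spyw eja evawr uzo qrz wqsjc uvtkd naf idbsw rna mpc
Hunk 5: at line 5 remove [qrz,wqsjc] add [ddfhj,miujj] -> 12 lines: ovkxl spyw eja evawr uzo ddfhj miujj uvtkd naf idbsw rna mpc
Hunk 6: at line 4 remove [uzo] add [kize,kzm,zas] -> 14 lines: ovkxl spyw eja evawr kize kzm zas ddfhj miujj uvtkd naf idbsw rna mpc
Final line count: 14

Answer: 14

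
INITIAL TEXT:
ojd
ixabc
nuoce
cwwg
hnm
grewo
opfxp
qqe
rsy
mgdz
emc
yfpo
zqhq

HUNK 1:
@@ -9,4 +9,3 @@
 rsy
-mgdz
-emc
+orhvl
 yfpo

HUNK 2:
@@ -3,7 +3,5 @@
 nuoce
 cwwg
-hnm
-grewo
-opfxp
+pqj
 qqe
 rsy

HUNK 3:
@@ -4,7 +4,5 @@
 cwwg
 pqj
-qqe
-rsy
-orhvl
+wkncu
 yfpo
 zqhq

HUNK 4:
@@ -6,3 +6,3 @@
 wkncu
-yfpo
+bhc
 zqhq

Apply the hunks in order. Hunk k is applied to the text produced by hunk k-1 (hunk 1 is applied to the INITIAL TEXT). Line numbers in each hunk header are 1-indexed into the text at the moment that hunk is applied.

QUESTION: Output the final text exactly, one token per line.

Hunk 1: at line 9 remove [mgdz,emc] add [orhvl] -> 12 lines: ojd ixabc nuoce cwwg hnm grewo opfxp qqe rsy orhvl yfpo zqhq
Hunk 2: at line 3 remove [hnm,grewo,opfxp] add [pqj] -> 10 lines: ojd ixabc nuoce cwwg pqj qqe rsy orhvl yfpo zqhq
Hunk 3: at line 4 remove [qqe,rsy,orhvl] add [wkncu] -> 8 lines: ojd ixabc nuoce cwwg pqj wkncu yfpo zqhq
Hunk 4: at line 6 remove [yfpo] add [bhc] -> 8 lines: ojd ixabc nuoce cwwg pqj wkncu bhc zqhq

Answer: ojd
ixabc
nuoce
cwwg
pqj
wkncu
bhc
zqhq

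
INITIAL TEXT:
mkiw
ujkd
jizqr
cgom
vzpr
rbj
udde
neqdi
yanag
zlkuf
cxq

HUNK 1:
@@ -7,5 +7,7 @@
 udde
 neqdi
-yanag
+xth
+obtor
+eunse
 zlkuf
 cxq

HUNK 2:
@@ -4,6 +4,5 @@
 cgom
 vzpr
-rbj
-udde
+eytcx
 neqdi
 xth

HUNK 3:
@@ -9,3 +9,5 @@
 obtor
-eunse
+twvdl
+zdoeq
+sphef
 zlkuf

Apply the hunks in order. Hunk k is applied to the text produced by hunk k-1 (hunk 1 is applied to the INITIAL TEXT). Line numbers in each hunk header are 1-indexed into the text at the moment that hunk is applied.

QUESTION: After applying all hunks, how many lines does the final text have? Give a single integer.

Hunk 1: at line 7 remove [yanag] add [xth,obtor,eunse] -> 13 lines: mkiw ujkd jizqr cgom vzpr rbj udde neqdi xth obtor eunse zlkuf cxq
Hunk 2: at line 4 remove [rbj,udde] add [eytcx] -> 12 lines: mkiw ujkd jizqr cgom vzpr eytcx neqdi xth obtor eunse zlkuf cxq
Hunk 3: at line 9 remove [eunse] add [twvdl,zdoeq,sphef] -> 14 lines: mkiw ujkd jizqr cgom vzpr eytcx neqdi xth obtor twvdl zdoeq sphef zlkuf cxq
Final line count: 14

Answer: 14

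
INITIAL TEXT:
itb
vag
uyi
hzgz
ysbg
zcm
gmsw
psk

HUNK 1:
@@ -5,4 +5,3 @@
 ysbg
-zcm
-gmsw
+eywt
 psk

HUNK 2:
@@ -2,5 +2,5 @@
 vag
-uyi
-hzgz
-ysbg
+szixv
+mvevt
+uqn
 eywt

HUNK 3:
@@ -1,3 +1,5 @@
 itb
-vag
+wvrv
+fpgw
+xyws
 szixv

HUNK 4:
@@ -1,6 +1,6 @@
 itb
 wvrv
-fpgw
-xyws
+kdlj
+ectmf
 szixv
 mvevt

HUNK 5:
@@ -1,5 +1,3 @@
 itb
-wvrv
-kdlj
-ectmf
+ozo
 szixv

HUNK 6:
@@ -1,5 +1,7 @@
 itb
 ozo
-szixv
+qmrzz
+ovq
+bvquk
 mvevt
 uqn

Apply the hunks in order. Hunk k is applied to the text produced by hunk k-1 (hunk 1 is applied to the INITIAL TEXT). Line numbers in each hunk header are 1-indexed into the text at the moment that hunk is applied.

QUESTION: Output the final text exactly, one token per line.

Answer: itb
ozo
qmrzz
ovq
bvquk
mvevt
uqn
eywt
psk

Derivation:
Hunk 1: at line 5 remove [zcm,gmsw] add [eywt] -> 7 lines: itb vag uyi hzgz ysbg eywt psk
Hunk 2: at line 2 remove [uyi,hzgz,ysbg] add [szixv,mvevt,uqn] -> 7 lines: itb vag szixv mvevt uqn eywt psk
Hunk 3: at line 1 remove [vag] add [wvrv,fpgw,xyws] -> 9 lines: itb wvrv fpgw xyws szixv mvevt uqn eywt psk
Hunk 4: at line 1 remove [fpgw,xyws] add [kdlj,ectmf] -> 9 lines: itb wvrv kdlj ectmf szixv mvevt uqn eywt psk
Hunk 5: at line 1 remove [wvrv,kdlj,ectmf] add [ozo] -> 7 lines: itb ozo szixv mvevt uqn eywt psk
Hunk 6: at line 1 remove [szixv] add [qmrzz,ovq,bvquk] -> 9 lines: itb ozo qmrzz ovq bvquk mvevt uqn eywt psk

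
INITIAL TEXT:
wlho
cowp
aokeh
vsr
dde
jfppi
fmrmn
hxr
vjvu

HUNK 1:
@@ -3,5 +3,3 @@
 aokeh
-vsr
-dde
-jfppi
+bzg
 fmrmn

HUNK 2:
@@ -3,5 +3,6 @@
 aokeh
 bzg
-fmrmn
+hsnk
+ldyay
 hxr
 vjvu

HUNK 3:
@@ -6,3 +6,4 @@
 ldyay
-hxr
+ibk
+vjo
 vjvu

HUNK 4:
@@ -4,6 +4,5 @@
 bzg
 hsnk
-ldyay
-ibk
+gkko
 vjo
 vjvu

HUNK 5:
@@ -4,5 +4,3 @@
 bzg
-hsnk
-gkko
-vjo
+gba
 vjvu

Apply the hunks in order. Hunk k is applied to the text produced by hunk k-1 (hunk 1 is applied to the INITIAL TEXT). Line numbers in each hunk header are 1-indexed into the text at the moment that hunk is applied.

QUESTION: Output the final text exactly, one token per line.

Hunk 1: at line 3 remove [vsr,dde,jfppi] add [bzg] -> 7 lines: wlho cowp aokeh bzg fmrmn hxr vjvu
Hunk 2: at line 3 remove [fmrmn] add [hsnk,ldyay] -> 8 lines: wlho cowp aokeh bzg hsnk ldyay hxr vjvu
Hunk 3: at line 6 remove [hxr] add [ibk,vjo] -> 9 lines: wlho cowp aokeh bzg hsnk ldyay ibk vjo vjvu
Hunk 4: at line 4 remove [ldyay,ibk] add [gkko] -> 8 lines: wlho cowp aokeh bzg hsnk gkko vjo vjvu
Hunk 5: at line 4 remove [hsnk,gkko,vjo] add [gba] -> 6 lines: wlho cowp aokeh bzg gba vjvu

Answer: wlho
cowp
aokeh
bzg
gba
vjvu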